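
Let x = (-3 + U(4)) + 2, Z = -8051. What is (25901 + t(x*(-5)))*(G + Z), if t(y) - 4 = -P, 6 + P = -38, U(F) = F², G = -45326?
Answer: -1385079773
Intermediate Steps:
x = 15 (x = (-3 + 4²) + 2 = (-3 + 16) + 2 = 13 + 2 = 15)
P = -44 (P = -6 - 38 = -44)
t(y) = 48 (t(y) = 4 - 1*(-44) = 4 + 44 = 48)
(25901 + t(x*(-5)))*(G + Z) = (25901 + 48)*(-45326 - 8051) = 25949*(-53377) = -1385079773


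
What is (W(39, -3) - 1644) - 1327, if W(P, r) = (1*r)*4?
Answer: -2983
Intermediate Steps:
W(P, r) = 4*r (W(P, r) = r*4 = 4*r)
(W(39, -3) - 1644) - 1327 = (4*(-3) - 1644) - 1327 = (-12 - 1644) - 1327 = -1656 - 1327 = -2983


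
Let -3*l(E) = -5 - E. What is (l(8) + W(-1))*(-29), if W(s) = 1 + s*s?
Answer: -551/3 ≈ -183.67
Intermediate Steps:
W(s) = 1 + s²
l(E) = 5/3 + E/3 (l(E) = -(-5 - E)/3 = 5/3 + E/3)
(l(8) + W(-1))*(-29) = ((5/3 + (⅓)*8) + (1 + (-1)²))*(-29) = ((5/3 + 8/3) + (1 + 1))*(-29) = (13/3 + 2)*(-29) = (19/3)*(-29) = -551/3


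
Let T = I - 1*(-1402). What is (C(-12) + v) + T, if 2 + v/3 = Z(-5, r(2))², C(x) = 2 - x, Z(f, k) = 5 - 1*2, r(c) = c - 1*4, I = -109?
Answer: 1328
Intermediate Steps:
r(c) = -4 + c (r(c) = c - 4 = -4 + c)
Z(f, k) = 3 (Z(f, k) = 5 - 2 = 3)
T = 1293 (T = -109 - 1*(-1402) = -109 + 1402 = 1293)
v = 21 (v = -6 + 3*3² = -6 + 3*9 = -6 + 27 = 21)
(C(-12) + v) + T = ((2 - 1*(-12)) + 21) + 1293 = ((2 + 12) + 21) + 1293 = (14 + 21) + 1293 = 35 + 1293 = 1328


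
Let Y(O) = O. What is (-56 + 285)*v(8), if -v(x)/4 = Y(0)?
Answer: 0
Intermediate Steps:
v(x) = 0 (v(x) = -4*0 = 0)
(-56 + 285)*v(8) = (-56 + 285)*0 = 229*0 = 0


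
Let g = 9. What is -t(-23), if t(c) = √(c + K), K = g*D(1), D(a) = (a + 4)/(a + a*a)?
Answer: -I*√2/2 ≈ -0.70711*I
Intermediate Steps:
D(a) = (4 + a)/(a + a²)
K = 45/2 (K = 9*((4 + 1)/(1*(1 + 1))) = 9*(1*5/2) = 9*(1*(½)*5) = 9*(5/2) = 45/2 ≈ 22.500)
t(c) = √(45/2 + c) (t(c) = √(c + 45/2) = √(45/2 + c))
-t(-23) = -√(90 + 4*(-23))/2 = -√(90 - 92)/2 = -√(-2)/2 = -I*√2/2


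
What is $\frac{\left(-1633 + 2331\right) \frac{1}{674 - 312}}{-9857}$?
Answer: $- \frac{349}{1784117} \approx -0.00019561$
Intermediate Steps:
$\frac{\left(-1633 + 2331\right) \frac{1}{674 - 312}}{-9857} = \frac{698}{362} \left(- \frac{1}{9857}\right) = 698 \cdot \frac{1}{362} \left(- \frac{1}{9857}\right) = \frac{349}{181} \left(- \frac{1}{9857}\right) = - \frac{349}{1784117}$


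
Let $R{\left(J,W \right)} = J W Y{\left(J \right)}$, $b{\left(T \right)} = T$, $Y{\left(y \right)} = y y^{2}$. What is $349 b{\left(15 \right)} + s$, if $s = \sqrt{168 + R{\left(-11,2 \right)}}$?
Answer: $5235 + 5 \sqrt{1178} \approx 5406.6$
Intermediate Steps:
$Y{\left(y \right)} = y^{3}$
$R{\left(J,W \right)} = W J^{4}$ ($R{\left(J,W \right)} = J W J^{3} = W J^{4}$)
$s = 5 \sqrt{1178}$ ($s = \sqrt{168 + 2 \left(-11\right)^{4}} = \sqrt{168 + 2 \cdot 14641} = \sqrt{168 + 29282} = \sqrt{29450} = 5 \sqrt{1178} \approx 171.61$)
$349 b{\left(15 \right)} + s = 349 \cdot 15 + 5 \sqrt{1178} = 5235 + 5 \sqrt{1178}$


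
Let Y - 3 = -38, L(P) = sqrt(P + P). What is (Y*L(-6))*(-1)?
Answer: 70*I*sqrt(3) ≈ 121.24*I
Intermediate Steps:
L(P) = sqrt(2)*sqrt(P) (L(P) = sqrt(2*P) = sqrt(2)*sqrt(P))
Y = -35 (Y = 3 - 38 = -35)
(Y*L(-6))*(-1) = -35*sqrt(2)*sqrt(-6)*(-1) = -35*sqrt(2)*I*sqrt(6)*(-1) = -70*I*sqrt(3)*(-1) = 70*I*sqrt(3)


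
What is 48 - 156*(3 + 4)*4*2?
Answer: -8688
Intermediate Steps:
48 - 156*(3 + 4)*4*2 = 48 - 156*7*4*2 = 48 - 4368*2 = 48 - 156*56 = 48 - 8736 = -8688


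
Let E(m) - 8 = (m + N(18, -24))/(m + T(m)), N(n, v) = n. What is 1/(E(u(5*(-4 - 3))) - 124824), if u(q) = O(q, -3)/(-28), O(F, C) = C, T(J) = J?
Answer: -2/249463 ≈ -8.0172e-6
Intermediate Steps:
u(q) = 3/28 (u(q) = -3/(-28) = -3*(-1/28) = 3/28)
E(m) = 8 + (18 + m)/(2*m) (E(m) = 8 + (m + 18)/(m + m) = 8 + (18 + m)/((2*m)) = 8 + (18 + m)*(1/(2*m)) = 8 + (18 + m)/(2*m))
1/(E(u(5*(-4 - 3))) - 124824) = 1/((17/2 + 9/(3/28)) - 124824) = 1/((17/2 + 9*(28/3)) - 124824) = 1/((17/2 + 84) - 124824) = 1/(185/2 - 124824) = 1/(-249463/2) = -2/249463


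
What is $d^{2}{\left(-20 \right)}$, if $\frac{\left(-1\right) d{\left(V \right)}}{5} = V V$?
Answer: $4000000$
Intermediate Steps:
$d{\left(V \right)} = - 5 V^{2}$ ($d{\left(V \right)} = - 5 V V = - 5 V^{2}$)
$d^{2}{\left(-20 \right)} = \left(- 5 \left(-20\right)^{2}\right)^{2} = \left(\left(-5\right) 400\right)^{2} = \left(-2000\right)^{2} = 4000000$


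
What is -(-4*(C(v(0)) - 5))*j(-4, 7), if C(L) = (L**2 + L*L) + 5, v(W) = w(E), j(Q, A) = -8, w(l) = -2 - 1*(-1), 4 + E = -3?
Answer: -64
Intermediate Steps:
E = -7 (E = -4 - 3 = -7)
w(l) = -1 (w(l) = -2 + 1 = -1)
v(W) = -1
C(L) = 5 + 2*L**2 (C(L) = (L**2 + L**2) + 5 = 2*L**2 + 5 = 5 + 2*L**2)
-(-4*(C(v(0)) - 5))*j(-4, 7) = -(-4*((5 + 2*(-1)**2) - 5))*(-8) = -(-4*((5 + 2*1) - 5))*(-8) = -(-4*((5 + 2) - 5))*(-8) = -(-4*(7 - 5))*(-8) = -(-4*2)*(-8) = -(-8)*(-8) = -1*64 = -64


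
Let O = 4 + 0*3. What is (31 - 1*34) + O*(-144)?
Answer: -579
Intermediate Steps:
O = 4 (O = 4 + 0 = 4)
(31 - 1*34) + O*(-144) = (31 - 1*34) + 4*(-144) = (31 - 34) - 576 = -3 - 576 = -579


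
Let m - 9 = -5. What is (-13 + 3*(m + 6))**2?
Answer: 289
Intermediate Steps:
m = 4 (m = 9 - 5 = 4)
(-13 + 3*(m + 6))**2 = (-13 + 3*(4 + 6))**2 = (-13 + 3*10)**2 = (-13 + 30)**2 = 17**2 = 289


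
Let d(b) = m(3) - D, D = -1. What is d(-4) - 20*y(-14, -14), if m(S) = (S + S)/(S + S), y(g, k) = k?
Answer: 282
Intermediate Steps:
m(S) = 1 (m(S) = (2*S)/((2*S)) = (2*S)*(1/(2*S)) = 1)
d(b) = 2 (d(b) = 1 - 1*(-1) = 1 + 1 = 2)
d(-4) - 20*y(-14, -14) = 2 - 20*(-14) = 2 + 280 = 282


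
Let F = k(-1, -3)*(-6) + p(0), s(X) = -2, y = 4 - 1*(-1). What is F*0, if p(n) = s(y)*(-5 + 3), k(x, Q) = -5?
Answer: 0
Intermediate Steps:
y = 5 (y = 4 + 1 = 5)
p(n) = 4 (p(n) = -2*(-5 + 3) = -2*(-2) = 4)
F = 34 (F = -5*(-6) + 4 = 30 + 4 = 34)
F*0 = 34*0 = 0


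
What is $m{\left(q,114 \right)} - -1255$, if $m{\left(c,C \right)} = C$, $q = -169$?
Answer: $1369$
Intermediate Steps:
$m{\left(q,114 \right)} - -1255 = 114 - -1255 = 114 + 1255 = 1369$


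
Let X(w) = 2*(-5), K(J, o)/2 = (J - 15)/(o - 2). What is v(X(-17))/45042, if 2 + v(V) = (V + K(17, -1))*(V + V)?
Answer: 337/67563 ≈ 0.0049879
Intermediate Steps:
K(J, o) = 2*(-15 + J)/(-2 + o) (K(J, o) = 2*((J - 15)/(o - 2)) = 2*((-15 + J)/(-2 + o)) = 2*(-15 + J)/(-2 + o))
X(w) = -10
v(V) = -2 + 2*V*(-4/3 + V) (v(V) = -2 + (V + 2*(-15 + 17)/(-2 - 1))*(V + V) = -2 + (V + 2*2/(-3))*(2*V) = -2 + (V + 2*(-⅓)*2)*(2*V) = -2 + (V - 4/3)*(2*V) = -2 + (-4/3 + V)*(2*V) = -2 + 2*V*(-4/3 + V))
v(X(-17))/45042 = (-2 + 2*(-10)² - 8/3*(-10))/45042 = (-2 + 2*100 + 80/3)*(1/45042) = (-2 + 200 + 80/3)*(1/45042) = (674/3)*(1/45042) = 337/67563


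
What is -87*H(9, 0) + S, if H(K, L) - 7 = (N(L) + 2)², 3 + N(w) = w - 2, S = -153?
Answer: -1545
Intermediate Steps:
N(w) = -5 + w (N(w) = -3 + (w - 2) = -3 + (-2 + w) = -5 + w)
H(K, L) = 7 + (-3 + L)² (H(K, L) = 7 + ((-5 + L) + 2)² = 7 + (-3 + L)²)
-87*H(9, 0) + S = -87*(7 + (-3 + 0)²) - 153 = -87*(7 + (-3)²) - 153 = -87*(7 + 9) - 153 = -87*16 - 153 = -1392 - 153 = -1545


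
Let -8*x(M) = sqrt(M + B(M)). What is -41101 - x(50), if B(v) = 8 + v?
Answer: -41101 + 3*sqrt(3)/4 ≈ -41100.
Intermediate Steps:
x(M) = -sqrt(8 + 2*M)/8 (x(M) = -sqrt(M + (8 + M))/8 = -sqrt(8 + 2*M)/8)
-41101 - x(50) = -41101 - (-1)*sqrt(8 + 2*50)/8 = -41101 - (-1)*sqrt(8 + 100)/8 = -41101 - (-1)*sqrt(108)/8 = -41101 - (-1)*6*sqrt(3)/8 = -41101 - (-3)*sqrt(3)/4 = -41101 + 3*sqrt(3)/4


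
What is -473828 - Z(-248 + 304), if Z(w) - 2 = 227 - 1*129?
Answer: -473928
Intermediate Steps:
Z(w) = 100 (Z(w) = 2 + (227 - 1*129) = 2 + (227 - 129) = 2 + 98 = 100)
-473828 - Z(-248 + 304) = -473828 - 1*100 = -473828 - 100 = -473928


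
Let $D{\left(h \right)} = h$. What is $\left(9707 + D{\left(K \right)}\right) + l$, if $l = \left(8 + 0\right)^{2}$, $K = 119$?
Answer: $9890$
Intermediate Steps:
$l = 64$ ($l = 8^{2} = 64$)
$\left(9707 + D{\left(K \right)}\right) + l = \left(9707 + 119\right) + 64 = 9826 + 64 = 9890$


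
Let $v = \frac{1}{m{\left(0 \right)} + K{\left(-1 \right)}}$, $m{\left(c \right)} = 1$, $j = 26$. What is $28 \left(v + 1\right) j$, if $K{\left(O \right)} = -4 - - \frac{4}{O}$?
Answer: $624$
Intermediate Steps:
$K{\left(O \right)} = -4 + \frac{4}{O}$
$v = - \frac{1}{7}$ ($v = \frac{1}{1 - \left(4 - \frac{4}{-1}\right)} = \frac{1}{1 + \left(-4 + 4 \left(-1\right)\right)} = \frac{1}{1 - 8} = \frac{1}{-7} = - \frac{1}{7} \approx -0.14286$)
$28 \left(v + 1\right) j = 28 \left(- \frac{1}{7} + 1\right) 26 = 28 \cdot \frac{6}{7} \cdot 26 = 24 \cdot 26 = 624$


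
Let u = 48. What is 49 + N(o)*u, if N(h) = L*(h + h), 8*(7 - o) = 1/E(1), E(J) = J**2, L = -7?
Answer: -4571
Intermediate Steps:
o = 55/8 (o = 7 - 1/(8*(1**2)) = 7 - 1/8/1 = 7 - 1/8*1 = 7 - 1/8 = 55/8 ≈ 6.8750)
N(h) = -14*h (N(h) = -7*(h + h) = -14*h)
49 + N(o)*u = 49 - 14*55/8*48 = 49 - 385/4*48 = 49 - 4620 = -4571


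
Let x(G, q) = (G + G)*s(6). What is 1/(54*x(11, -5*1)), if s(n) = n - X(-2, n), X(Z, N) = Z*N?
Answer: 1/21384 ≈ 4.6764e-5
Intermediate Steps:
X(Z, N) = N*Z
s(n) = 3*n (s(n) = n - n*(-2) = n - (-2)*n = n + 2*n = 3*n)
x(G, q) = 36*G (x(G, q) = (G + G)*(3*6) = (2*G)*18 = 36*G)
1/(54*x(11, -5*1)) = 1/(54*(36*11)) = 1/(54*396) = 1/21384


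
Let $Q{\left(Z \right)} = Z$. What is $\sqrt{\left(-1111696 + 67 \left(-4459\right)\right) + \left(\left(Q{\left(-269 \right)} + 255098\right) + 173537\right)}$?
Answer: $i \sqrt{982083} \approx 991.0 i$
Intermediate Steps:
$\sqrt{\left(-1111696 + 67 \left(-4459\right)\right) + \left(\left(Q{\left(-269 \right)} + 255098\right) + 173537\right)} = \sqrt{\left(-1111696 + 67 \left(-4459\right)\right) + \left(\left(-269 + 255098\right) + 173537\right)} = \sqrt{\left(-1111696 - 298753\right) + \left(254829 + 173537\right)} = \sqrt{-1410449 + 428366} = \sqrt{-982083} = i \sqrt{982083}$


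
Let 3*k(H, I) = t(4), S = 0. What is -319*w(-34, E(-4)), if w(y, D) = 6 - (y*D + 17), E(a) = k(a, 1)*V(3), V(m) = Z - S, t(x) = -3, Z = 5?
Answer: 57739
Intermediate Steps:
k(H, I) = -1 (k(H, I) = (⅓)*(-3) = -1)
V(m) = 5 (V(m) = 5 - 1*0 = 5 + 0 = 5)
E(a) = -5 (E(a) = -1*5 = -5)
w(y, D) = -11 - D*y (w(y, D) = 6 - (D*y + 17) = 6 - (17 + D*y) = 6 + (-17 - D*y) = -11 - D*y)
-319*w(-34, E(-4)) = -319*(-11 - 1*(-5)*(-34)) = -319*(-11 - 170) = -319*(-181) = 57739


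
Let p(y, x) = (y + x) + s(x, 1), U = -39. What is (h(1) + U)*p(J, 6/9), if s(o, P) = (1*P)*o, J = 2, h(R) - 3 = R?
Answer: -350/3 ≈ -116.67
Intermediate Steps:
h(R) = 3 + R
s(o, P) = P*o
p(y, x) = y + 2*x (p(y, x) = (y + x) + 1*x = (x + y) + x = y + 2*x)
(h(1) + U)*p(J, 6/9) = ((3 + 1) - 39)*(2 + 2*(6/9)) = (4 - 39)*(2 + 2*(6*(⅑))) = -35*(2 + 2*(⅔)) = -35*(2 + 4/3) = -35*10/3 = -350/3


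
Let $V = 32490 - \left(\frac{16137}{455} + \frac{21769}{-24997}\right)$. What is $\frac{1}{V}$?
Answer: $\frac{1624805}{52733704208} \approx 3.0812 \cdot 10^{-5}$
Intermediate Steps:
$V = \frac{52733704208}{1624805}$ ($V = 32490 - \left(16137 \cdot \frac{1}{455} + 21769 \left(- \frac{1}{24997}\right)\right) = 32490 - \left(\frac{16137}{455} - \frac{21769}{24997}\right) = 32490 - \frac{56210242}{1624805} = \frac{52733704208}{1624805} \approx 32455.0$)
$\frac{1}{V} = \frac{1}{\frac{52733704208}{1624805}} = \frac{1624805}{52733704208}$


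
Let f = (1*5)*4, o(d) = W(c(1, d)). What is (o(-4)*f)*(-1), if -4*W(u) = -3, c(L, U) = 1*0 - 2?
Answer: -15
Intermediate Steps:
c(L, U) = -2 (c(L, U) = 0 - 2 = -2)
W(u) = ¾ (W(u) = -¼*(-3) = ¾)
o(d) = ¾
f = 20 (f = 5*4 = 20)
(o(-4)*f)*(-1) = ((¾)*20)*(-1) = 15*(-1) = -15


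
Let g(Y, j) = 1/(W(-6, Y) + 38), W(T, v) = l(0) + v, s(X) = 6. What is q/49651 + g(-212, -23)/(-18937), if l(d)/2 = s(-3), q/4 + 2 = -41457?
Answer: -508750636133/152319039894 ≈ -3.3400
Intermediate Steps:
q = -165836 (q = -8 + 4*(-41457) = -8 - 165828 = -165836)
l(d) = 12 (l(d) = 2*6 = 12)
W(T, v) = 12 + v
g(Y, j) = 1/(50 + Y) (g(Y, j) = 1/((12 + Y) + 38) = 1/(50 + Y))
q/49651 + g(-212, -23)/(-18937) = -165836/49651 + 1/((50 - 212)*(-18937)) = -165836*1/49651 - 1/18937/(-162) = -165836/49651 - 1/162*(-1/18937) = -165836/49651 + 1/3067794 = -508750636133/152319039894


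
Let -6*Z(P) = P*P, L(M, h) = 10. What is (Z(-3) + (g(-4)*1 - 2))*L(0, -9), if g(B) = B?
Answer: -75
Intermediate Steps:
Z(P) = -P**2/6 (Z(P) = -P*P/6 = -P**2/6)
(Z(-3) + (g(-4)*1 - 2))*L(0, -9) = (-1/6*(-3)**2 + (-4*1 - 2))*10 = (-1/6*9 + (-4 - 2))*10 = (-3/2 - 6)*10 = -15/2*10 = -75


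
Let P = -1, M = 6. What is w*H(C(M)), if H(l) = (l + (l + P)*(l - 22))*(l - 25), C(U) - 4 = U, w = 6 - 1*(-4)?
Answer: 14700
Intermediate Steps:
w = 10 (w = 6 + 4 = 10)
C(U) = 4 + U
H(l) = (-25 + l)*(l + (-1 + l)*(-22 + l)) (H(l) = (l + (l - 1)*(l - 22))*(l - 25) = (l + (-1 + l)*(-22 + l))*(-25 + l) = (-25 + l)*(l + (-1 + l)*(-22 + l)))
w*H(C(M)) = 10*(-550 + (4 + 6)³ - 47*(4 + 6)² + 572*(4 + 6)) = 10*(-550 + 10³ - 47*10² + 572*10) = 10*(-550 + 1000 - 47*100 + 5720) = 10*(-550 + 1000 - 4700 + 5720) = 10*1470 = 14700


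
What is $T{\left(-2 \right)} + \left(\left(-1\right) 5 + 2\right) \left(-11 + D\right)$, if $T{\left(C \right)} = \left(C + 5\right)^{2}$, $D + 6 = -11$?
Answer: $93$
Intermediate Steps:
$D = -17$ ($D = -6 - 11 = -17$)
$T{\left(C \right)} = \left(5 + C\right)^{2}$
$T{\left(-2 \right)} + \left(\left(-1\right) 5 + 2\right) \left(-11 + D\right) = \left(5 - 2\right)^{2} + \left(\left(-1\right) 5 + 2\right) \left(-11 - 17\right) = 3^{2} + \left(-5 + 2\right) \left(-28\right) = 9 - -84 = 9 + 84 = 93$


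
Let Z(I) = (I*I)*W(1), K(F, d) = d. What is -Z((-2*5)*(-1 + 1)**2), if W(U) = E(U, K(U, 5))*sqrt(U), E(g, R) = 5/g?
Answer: 0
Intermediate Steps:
W(U) = 5/sqrt(U) (W(U) = (5/U)*sqrt(U) = 5/sqrt(U))
Z(I) = 5*I**2 (Z(I) = (I*I)*(5/sqrt(1)) = I**2*(5*1) = I**2*5 = 5*I**2)
-Z((-2*5)*(-1 + 1)**2) = -5*((-2*5)*(-1 + 1)**2)**2 = -5*(-10*0**2)**2 = -5*(-10*0)**2 = -5*0**2 = -5*0 = -1*0 = 0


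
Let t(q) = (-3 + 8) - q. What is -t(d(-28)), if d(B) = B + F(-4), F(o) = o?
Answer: -37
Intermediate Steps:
d(B) = -4 + B (d(B) = B - 4 = -4 + B)
t(q) = 5 - q
-t(d(-28)) = -(5 - (-4 - 28)) = -(5 - 1*(-32)) = -(5 + 32) = -1*37 = -37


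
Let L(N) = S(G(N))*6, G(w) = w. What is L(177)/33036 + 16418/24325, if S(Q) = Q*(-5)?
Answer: 68869883/133933450 ≈ 0.51421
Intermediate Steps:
S(Q) = -5*Q
L(N) = -30*N (L(N) = -5*N*6 = -30*N)
L(177)/33036 + 16418/24325 = -30*177/33036 + 16418/24325 = -5310*1/33036 + 16418*(1/24325) = -885/5506 + 16418/24325 = 68869883/133933450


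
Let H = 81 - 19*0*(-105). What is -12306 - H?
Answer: -12387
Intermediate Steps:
H = 81 (H = 81 + 0*(-105) = 81 + 0 = 81)
-12306 - H = -12306 - 1*81 = -12306 - 81 = -12387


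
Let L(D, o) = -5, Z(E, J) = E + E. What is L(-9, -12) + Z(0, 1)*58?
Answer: -5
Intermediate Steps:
Z(E, J) = 2*E
L(-9, -12) + Z(0, 1)*58 = -5 + (2*0)*58 = -5 + 0*58 = -5 + 0 = -5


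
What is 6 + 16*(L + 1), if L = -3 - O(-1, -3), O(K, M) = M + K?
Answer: 38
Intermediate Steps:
O(K, M) = K + M
L = 1 (L = -3 - (-1 - 3) = -3 - 1*(-4) = -3 + 4 = 1)
6 + 16*(L + 1) = 6 + 16*(1 + 1) = 6 + 16*2 = 6 + 32 = 38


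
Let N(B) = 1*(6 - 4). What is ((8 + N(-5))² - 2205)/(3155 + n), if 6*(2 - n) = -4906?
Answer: -6315/11924 ≈ -0.52960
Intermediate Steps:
n = 2459/3 (n = 2 - ⅙*(-4906) = 2 + 2453/3 = 2459/3 ≈ 819.67)
N(B) = 2 (N(B) = 1*2 = 2)
((8 + N(-5))² - 2205)/(3155 + n) = ((8 + 2)² - 2205)/(3155 + 2459/3) = (10² - 2205)/(11924/3) = (100 - 2205)*(3/11924) = -2105*3/11924 = -6315/11924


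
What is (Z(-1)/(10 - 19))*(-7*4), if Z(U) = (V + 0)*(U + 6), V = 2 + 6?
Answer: 1120/9 ≈ 124.44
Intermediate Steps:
V = 8
Z(U) = 48 + 8*U (Z(U) = (8 + 0)*(U + 6) = 8*(6 + U) = 48 + 8*U)
(Z(-1)/(10 - 19))*(-7*4) = ((48 + 8*(-1))/(10 - 19))*(-7*4) = ((48 - 8)/(-9))*(-28) = (40*(-⅑))*(-28) = -40/9*(-28) = 1120/9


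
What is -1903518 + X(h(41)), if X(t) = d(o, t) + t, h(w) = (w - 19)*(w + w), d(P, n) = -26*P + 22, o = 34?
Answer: -1902576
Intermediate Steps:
d(P, n) = 22 - 26*P
h(w) = 2*w*(-19 + w) (h(w) = (-19 + w)*(2*w) = 2*w*(-19 + w))
X(t) = -862 + t (X(t) = (22 - 26*34) + t = (22 - 884) + t = -862 + t)
-1903518 + X(h(41)) = -1903518 + (-862 + 2*41*(-19 + 41)) = -1903518 + (-862 + 2*41*22) = -1903518 + (-862 + 1804) = -1903518 + 942 = -1902576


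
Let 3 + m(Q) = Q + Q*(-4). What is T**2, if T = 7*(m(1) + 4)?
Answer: 196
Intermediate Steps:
m(Q) = -3 - 3*Q (m(Q) = -3 + (Q + Q*(-4)) = -3 + (Q - 4*Q) = -3 - 3*Q)
T = -14 (T = 7*((-3 - 3*1) + 4) = 7*((-3 - 3) + 4) = 7*(-6 + 4) = 7*(-2) = -14)
T**2 = (-14)**2 = 196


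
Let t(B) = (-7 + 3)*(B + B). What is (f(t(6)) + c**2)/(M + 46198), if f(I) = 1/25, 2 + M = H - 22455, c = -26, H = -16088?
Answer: 16901/191325 ≈ 0.088337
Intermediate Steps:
t(B) = -8*B
M = -38545 (M = -2 + (-16088 - 22455) = -2 - 38543 = -38545)
f(I) = 1/25
(f(t(6)) + c**2)/(M + 46198) = (1/25 + (-26)**2)/(-38545 + 46198) = (1/25 + 676)/7653 = (16901/25)*(1/7653) = 16901/191325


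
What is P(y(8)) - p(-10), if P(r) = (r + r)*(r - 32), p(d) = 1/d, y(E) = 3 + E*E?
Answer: 46901/10 ≈ 4690.1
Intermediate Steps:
y(E) = 3 + E²
P(r) = 2*r*(-32 + r) (P(r) = (2*r)*(-32 + r) = 2*r*(-32 + r))
P(y(8)) - p(-10) = 2*(3 + 8²)*(-32 + (3 + 8²)) - 1/(-10) = 2*(3 + 64)*(-32 + (3 + 64)) - 1*(-⅒) = 2*67*(-32 + 67) + ⅒ = 2*67*35 + ⅒ = 4690 + ⅒ = 46901/10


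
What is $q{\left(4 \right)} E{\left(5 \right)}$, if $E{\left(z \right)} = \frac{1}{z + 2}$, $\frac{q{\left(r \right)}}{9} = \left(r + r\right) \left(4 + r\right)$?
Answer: $\frac{576}{7} \approx 82.286$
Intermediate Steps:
$q{\left(r \right)} = 18 r \left(4 + r\right)$ ($q{\left(r \right)} = 9 \left(r + r\right) \left(4 + r\right) = 9 \cdot 2 r \left(4 + r\right) = 18 r \left(4 + r\right)$)
$E{\left(z \right)} = \frac{1}{2 + z}$
$q{\left(4 \right)} E{\left(5 \right)} = \frac{18 \cdot 4 \left(4 + 4\right)}{2 + 5} = \frac{18 \cdot 4 \cdot 8}{7} = 576 \cdot \frac{1}{7} = \frac{576}{7}$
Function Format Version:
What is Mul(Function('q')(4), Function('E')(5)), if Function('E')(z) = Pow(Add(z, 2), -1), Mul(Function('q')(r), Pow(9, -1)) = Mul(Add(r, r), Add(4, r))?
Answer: Rational(576, 7) ≈ 82.286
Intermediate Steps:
Function('q')(r) = Mul(18, r, Add(4, r)) (Function('q')(r) = Mul(9, Mul(Add(r, r), Add(4, r))) = Mul(9, Mul(Mul(2, r), Add(4, r))) = Mul(9, Mul(2, r, Add(4, r))) = Mul(18, r, Add(4, r)))
Function('E')(z) = Pow(Add(2, z), -1)
Mul(Function('q')(4), Function('E')(5)) = Mul(Mul(18, 4, Add(4, 4)), Pow(Add(2, 5), -1)) = Mul(Mul(18, 4, 8), Pow(7, -1)) = Mul(576, Rational(1, 7)) = Rational(576, 7)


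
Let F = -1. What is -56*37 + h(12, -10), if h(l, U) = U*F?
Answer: -2062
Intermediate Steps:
h(l, U) = -U (h(l, U) = U*(-1) = -U)
-56*37 + h(12, -10) = -56*37 - 1*(-10) = -2072 + 10 = -2062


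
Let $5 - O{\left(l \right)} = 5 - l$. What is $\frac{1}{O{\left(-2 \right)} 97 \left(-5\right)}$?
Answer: $\frac{1}{970} \approx 0.0010309$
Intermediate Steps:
$O{\left(l \right)} = l$ ($O{\left(l \right)} = 5 - \left(5 - l\right) = 5 + \left(-5 + l\right) = l$)
$\frac{1}{O{\left(-2 \right)} 97 \left(-5\right)} = \frac{1}{\left(-2\right) 97 \left(-5\right)} = \frac{1}{\left(-194\right) \left(-5\right)} = \frac{1}{970}$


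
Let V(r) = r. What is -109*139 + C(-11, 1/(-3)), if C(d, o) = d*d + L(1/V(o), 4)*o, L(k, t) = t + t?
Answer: -45098/3 ≈ -15033.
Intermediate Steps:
L(k, t) = 2*t
C(d, o) = d**2 + 8*o (C(d, o) = d*d + (2*4)*o = d**2 + 8*o)
-109*139 + C(-11, 1/(-3)) = -109*139 + ((-11)**2 + 8/(-3)) = -15151 + (121 + 8*(-1/3)) = -15151 + (121 - 8/3) = -15151 + 355/3 = -45098/3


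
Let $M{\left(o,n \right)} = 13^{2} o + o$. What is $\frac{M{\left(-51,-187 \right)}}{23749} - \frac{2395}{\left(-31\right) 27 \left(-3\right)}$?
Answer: $- \frac{4626425}{3507867} \approx -1.3189$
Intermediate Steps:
$M{\left(o,n \right)} = 170 o$ ($M{\left(o,n \right)} = 169 o + o = 170 o$)
$\frac{M{\left(-51,-187 \right)}}{23749} - \frac{2395}{\left(-31\right) 27 \left(-3\right)} = \frac{170 \left(-51\right)}{23749} - \frac{2395}{\left(-31\right) 27 \left(-3\right)} = \left(-8670\right) \frac{1}{23749} - \frac{2395}{\left(-837\right) \left(-3\right)} = - \frac{510}{1397} - \frac{2395}{2511} = - \frac{4626425}{3507867}$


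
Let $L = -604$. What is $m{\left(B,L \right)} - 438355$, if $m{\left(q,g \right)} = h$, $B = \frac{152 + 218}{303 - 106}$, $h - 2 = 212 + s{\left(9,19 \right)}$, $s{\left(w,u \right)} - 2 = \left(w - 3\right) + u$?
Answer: $-438114$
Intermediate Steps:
$s{\left(w,u \right)} = -1 + u + w$ ($s{\left(w,u \right)} = 2 + \left(\left(w - 3\right) + u\right) = 2 + \left(\left(-3 + w\right) + u\right) = 2 + \left(-3 + u + w\right) = -1 + u + w$)
$h = 241$ ($h = 2 + \left(212 + \left(-1 + 19 + 9\right)\right) = 2 + \left(212 + 27\right) = 2 + 239 = 241$)
$B = \frac{370}{197} \approx 1.8782$
$m{\left(q,g \right)} = 241$
$m{\left(B,L \right)} - 438355 = 241 - 438355 = -438114$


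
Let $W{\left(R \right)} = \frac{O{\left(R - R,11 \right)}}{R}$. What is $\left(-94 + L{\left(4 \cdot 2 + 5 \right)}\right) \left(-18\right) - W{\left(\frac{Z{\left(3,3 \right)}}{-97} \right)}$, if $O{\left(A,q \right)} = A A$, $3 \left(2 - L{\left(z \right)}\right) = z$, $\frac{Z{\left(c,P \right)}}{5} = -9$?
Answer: $1734$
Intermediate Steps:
$Z{\left(c,P \right)} = -45$ ($Z{\left(c,P \right)} = 5 \left(-9\right) = -45$)
$L{\left(z \right)} = 2 - \frac{z}{3}$
$O{\left(A,q \right)} = A^{2}$
$W{\left(R \right)} = 0$ ($W{\left(R \right)} = \frac{\left(R - R\right)^{2}}{R} = \frac{0^{2}}{R} = \frac{0}{R} = 0$)
$\left(-94 + L{\left(4 \cdot 2 + 5 \right)}\right) \left(-18\right) - W{\left(\frac{Z{\left(3,3 \right)}}{-97} \right)} = \left(-94 + \left(2 - \frac{4 \cdot 2 + 5}{3}\right)\right) \left(-18\right) - 0 = \left(-94 + \left(2 - \frac{8 + 5}{3}\right)\right) \left(-18\right) + 0 = \left(-94 + \left(2 - \frac{13}{3}\right)\right) \left(-18\right) + 0 = \left(-94 - \frac{7}{3}\right) \left(-18\right) + 0 = \left(- \frac{289}{3}\right) \left(-18\right) + 0 = 1734 + 0 = 1734$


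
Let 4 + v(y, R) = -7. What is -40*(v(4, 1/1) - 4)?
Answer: 600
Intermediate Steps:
v(y, R) = -11 (v(y, R) = -4 - 7 = -11)
-40*(v(4, 1/1) - 4) = -40*(-11 - 4) = -40*(-15) = 600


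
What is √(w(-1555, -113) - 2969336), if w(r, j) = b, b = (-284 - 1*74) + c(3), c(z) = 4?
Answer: I*√2969690 ≈ 1723.3*I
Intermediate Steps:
b = -354 (b = (-284 - 1*74) + 4 = (-284 - 74) + 4 = -358 + 4 = -354)
w(r, j) = -354
√(w(-1555, -113) - 2969336) = √(-354 - 2969336) = √(-2969690) = I*√2969690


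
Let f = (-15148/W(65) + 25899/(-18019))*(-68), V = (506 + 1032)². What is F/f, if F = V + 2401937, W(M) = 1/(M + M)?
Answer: 85903438239/2412895779212 ≈ 0.035602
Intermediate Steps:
W(M) = 1/(2*M)
V = 2365444 (V = 1538² = 2365444)
f = 2412895779212/18019 (f = (-15148/((½)/65) + 25899/(-18019))*(-68) = (-15148/((½)*(1/65)) + 25899*(-1/18019))*(-68) = (-15148/1/130 - 25899/18019)*(-68) = (-15148*130 - 25899/18019)*(-68) = (-1969240 - 25899/18019)*(-68) = -35483761459/18019*(-68) = 2412895779212/18019 ≈ 1.3391e+8)
F = 4767381 (F = 2365444 + 2401937 = 4767381)
F/f = 4767381/(2412895779212/18019) = 4767381*(18019/2412895779212) = 85903438239/2412895779212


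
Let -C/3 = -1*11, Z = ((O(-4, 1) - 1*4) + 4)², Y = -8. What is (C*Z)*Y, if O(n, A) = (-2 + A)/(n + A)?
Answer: -88/3 ≈ -29.333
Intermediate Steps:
O(n, A) = (-2 + A)/(A + n)
Z = ⅑ (Z = (((-2 + 1)/(1 - 4) - 1*4) + 4)² = ((-1/(-3) - 4) + 4)² = ((-⅓*(-1) - 4) + 4)² = ((⅓ - 4) + 4)² = (-11/3 + 4)² = (⅓)² = ⅑ ≈ 0.11111)
C = 33 (C = -(-3)*11 = -3*(-11) = 33)
(C*Z)*Y = (33*(⅑))*(-8) = (11/3)*(-8) = -88/3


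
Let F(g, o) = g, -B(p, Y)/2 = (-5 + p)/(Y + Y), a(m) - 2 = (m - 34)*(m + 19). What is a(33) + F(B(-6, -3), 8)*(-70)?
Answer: 620/3 ≈ 206.67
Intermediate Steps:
a(m) = 2 + (-34 + m)*(19 + m) (a(m) = 2 + (m - 34)*(m + 19) = 2 + (-34 + m)*(19 + m))
B(p, Y) = -(-5 + p)/Y (B(p, Y) = -2*(-5 + p)/(Y + Y) = -2*(-5 + p)/(2*Y) = -2*(-5 + p)*1/(2*Y) = -(-5 + p)/Y)
a(33) + F(B(-6, -3), 8)*(-70) = (-644 + 33**2 - 15*33) + ((5 - 1*(-6))/(-3))*(-70) = (-644 + 1089 - 495) - (5 + 6)/3*(-70) = -50 - 1/3*11*(-70) = -50 - 11/3*(-70) = -50 + 770/3 = 620/3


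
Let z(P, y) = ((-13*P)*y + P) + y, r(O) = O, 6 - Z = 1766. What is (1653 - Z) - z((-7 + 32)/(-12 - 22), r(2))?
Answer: 115349/34 ≈ 3392.6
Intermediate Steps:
Z = -1760 (Z = 6 - 1*1766 = 6 - 1766 = -1760)
z(P, y) = P + y - 13*P*y (z(P, y) = (-13*P*y + P) + y = (P - 13*P*y) + y = P + y - 13*P*y)
(1653 - Z) - z((-7 + 32)/(-12 - 22), r(2)) = (1653 - 1*(-1760)) - ((-7 + 32)/(-12 - 22) + 2 - 13*(-7 + 32)/(-12 - 22)*2) = (1653 + 1760) - (25/(-34) + 2 - 13*25/(-34)*2) = 3413 - (25*(-1/34) + 2 - 13*25*(-1/34)*2) = 3413 - (-25/34 + 2 - 13*(-25/34)*2) = 3413 - (-25/34 + 2 + 325/17) = 3413 - 1*693/34 = 3413 - 693/34 = 115349/34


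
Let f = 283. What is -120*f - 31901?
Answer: -65861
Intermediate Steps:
-120*f - 31901 = -120*283 - 31901 = -33960 - 31901 = -65861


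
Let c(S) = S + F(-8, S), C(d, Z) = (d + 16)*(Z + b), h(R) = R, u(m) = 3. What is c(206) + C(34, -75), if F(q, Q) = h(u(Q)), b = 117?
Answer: 2309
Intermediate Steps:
C(d, Z) = (16 + d)*(117 + Z) (C(d, Z) = (d + 16)*(Z + 117) = (16 + d)*(117 + Z))
F(q, Q) = 3
c(S) = 3 + S (c(S) = S + 3 = 3 + S)
c(206) + C(34, -75) = (3 + 206) + (1872 + 16*(-75) + 117*34 - 75*34) = 209 + (1872 - 1200 + 3978 - 2550) = 209 + 2100 = 2309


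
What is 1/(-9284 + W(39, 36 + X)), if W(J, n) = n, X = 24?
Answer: -1/9224 ≈ -0.00010841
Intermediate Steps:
1/(-9284 + W(39, 36 + X)) = 1/(-9284 + (36 + 24)) = 1/(-9284 + 60) = 1/(-9224) = -1/9224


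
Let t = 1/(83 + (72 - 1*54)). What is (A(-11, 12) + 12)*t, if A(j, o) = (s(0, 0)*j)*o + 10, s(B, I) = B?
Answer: 22/101 ≈ 0.21782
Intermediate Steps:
A(j, o) = 10 (A(j, o) = (0*j)*o + 10 = 0*o + 10 = 0 + 10 = 10)
t = 1/101 (t = 1/(83 + (72 - 54)) = 1/(83 + 18) = 1/101 ≈ 0.0099010)
(A(-11, 12) + 12)*t = (10 + 12)*(1/101) = 22*(1/101) = 22/101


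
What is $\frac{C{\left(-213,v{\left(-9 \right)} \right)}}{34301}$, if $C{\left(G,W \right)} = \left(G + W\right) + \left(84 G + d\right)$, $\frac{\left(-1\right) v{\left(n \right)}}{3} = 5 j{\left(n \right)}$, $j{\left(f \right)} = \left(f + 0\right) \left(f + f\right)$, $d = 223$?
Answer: $- \frac{20312}{34301} \approx -0.59217$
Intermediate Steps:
$j{\left(f \right)} = 2 f^{2}$ ($j{\left(f \right)} = f 2 f = 2 f^{2}$)
$v{\left(n \right)} = - 30 n^{2}$ ($v{\left(n \right)} = - 3 \cdot 5 \cdot 2 n^{2} = - 3 \cdot 10 n^{2} = - 30 n^{2}$)
$C{\left(G,W \right)} = 223 + W + 85 G$ ($C{\left(G,W \right)} = \left(G + W\right) + \left(84 G + 223\right) = \left(G + W\right) + \left(223 + 84 G\right) = 223 + W + 85 G$)
$\frac{C{\left(-213,v{\left(-9 \right)} \right)}}{34301} = \frac{223 - 30 \left(-9\right)^{2} + 85 \left(-213\right)}{34301} = \left(223 - 2430 - 18105\right) \frac{1}{34301} = \left(-20312\right) \frac{1}{34301} = - \frac{20312}{34301}$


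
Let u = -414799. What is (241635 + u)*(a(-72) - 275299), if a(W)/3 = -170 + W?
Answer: 47797593100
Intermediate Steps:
a(W) = -510 + 3*W (a(W) = 3*(-170 + W) = -510 + 3*W)
(241635 + u)*(a(-72) - 275299) = (241635 - 414799)*((-510 + 3*(-72)) - 275299) = -173164*((-510 - 216) - 275299) = -173164*(-726 - 275299) = -173164*(-276025) = 47797593100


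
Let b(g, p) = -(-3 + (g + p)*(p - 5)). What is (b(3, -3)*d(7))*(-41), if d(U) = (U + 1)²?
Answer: -7872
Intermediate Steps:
d(U) = (1 + U)²
b(g, p) = 3 - (-5 + p)*(g + p) (b(g, p) = -(-3 + (g + p)*(-5 + p)) = -(-3 + (-5 + p)*(g + p)) = 3 - (-5 + p)*(g + p))
(b(3, -3)*d(7))*(-41) = ((3 - 1*(-3)² + 5*3 + 5*(-3) - 1*3*(-3))*(1 + 7)²)*(-41) = ((3 - 1*9 + 15 - 15 + 9)*8²)*(-41) = ((3 - 9 + 15 - 15 + 9)*64)*(-41) = (3*64)*(-41) = 192*(-41) = -7872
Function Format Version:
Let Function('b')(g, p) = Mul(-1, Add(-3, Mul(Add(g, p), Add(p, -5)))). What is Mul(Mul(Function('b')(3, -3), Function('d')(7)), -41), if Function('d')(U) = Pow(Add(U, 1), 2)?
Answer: -7872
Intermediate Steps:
Function('d')(U) = Pow(Add(1, U), 2)
Function('b')(g, p) = Add(3, Mul(-1, Add(-5, p), Add(g, p))) (Function('b')(g, p) = Mul(-1, Add(-3, Mul(Add(g, p), Add(-5, p)))) = Mul(-1, Add(-3, Mul(Add(-5, p), Add(g, p)))) = Add(3, Mul(-1, Add(-5, p), Add(g, p))))
Mul(Mul(Function('b')(3, -3), Function('d')(7)), -41) = Mul(Mul(Add(3, Mul(-1, Pow(-3, 2)), Mul(5, 3), Mul(5, -3), Mul(-1, 3, -3)), Pow(Add(1, 7), 2)), -41) = Mul(Mul(Add(3, Mul(-1, 9), 15, -15, 9), Pow(8, 2)), -41) = Mul(Mul(Add(3, -9, 15, -15, 9), 64), -41) = Mul(Mul(3, 64), -41) = Mul(192, -41) = -7872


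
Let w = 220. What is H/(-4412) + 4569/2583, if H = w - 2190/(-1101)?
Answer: 1197951011/697067322 ≈ 1.7186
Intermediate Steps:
H = 81470/367 (H = 220 - 2190/(-1101) = 220 - 2190*(-1)/1101 = 220 - 1*(-730/367) = 220 + 730/367 = 81470/367 ≈ 221.99)
H/(-4412) + 4569/2583 = (81470/367)/(-4412) + 4569/2583 = (81470/367)*(-1/4412) + 4569*(1/2583) = -40735/809602 + 1523/861 = 1197951011/697067322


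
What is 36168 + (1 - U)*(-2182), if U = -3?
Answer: 27440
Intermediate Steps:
36168 + (1 - U)*(-2182) = 36168 + (1 - 1*(-3))*(-2182) = 36168 + (1 + 3)*(-2182) = 36168 + 4*(-2182) = 36168 - 8728 = 27440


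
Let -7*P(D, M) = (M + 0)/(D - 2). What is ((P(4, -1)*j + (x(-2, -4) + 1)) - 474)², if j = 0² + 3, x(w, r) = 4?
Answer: 43072969/196 ≈ 2.1976e+5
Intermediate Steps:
j = 3 (j = 0 + 3 = 3)
P(D, M) = -M/(7*(-2 + D)) (P(D, M) = -(M + 0)/(7*(D - 2)) = -M/(7*(-2 + D)))
((P(4, -1)*j + (x(-2, -4) + 1)) - 474)² = ((-1*(-1)/(-14 + 7*4)*3 + (4 + 1)) - 474)² = ((-1*(-1)/(-14 + 28)*3 + 5) - 474)² = ((-1*(-1)/14*3 + 5) - 474)² = ((-1*(-1)*1/14*3 + 5) - 474)² = (((1/14)*3 + 5) - 474)² = ((3/14 + 5) - 474)² = (73/14 - 474)² = (-6563/14)² = 43072969/196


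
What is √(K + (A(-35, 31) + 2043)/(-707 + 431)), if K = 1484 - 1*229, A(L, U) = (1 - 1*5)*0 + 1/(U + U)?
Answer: √91330564254/8556 ≈ 35.321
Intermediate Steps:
A(L, U) = 1/(2*U) (A(L, U) = (1 - 5)*0 + 1/(2*U) = -4*0 + 1/(2*U) = 0 + 1/(2*U) = 1/(2*U))
K = 1255 (K = 1484 - 229 = 1255)
√(K + (A(-35, 31) + 2043)/(-707 + 431)) = √(1255 + ((½)/31 + 2043)/(-707 + 431)) = √(1255 + ((½)*(1/31) + 2043)/(-276)) = √(1255 + (1/62 + 2043)*(-1/276)) = √(1255 + (126667/62)*(-1/276)) = √(1255 - 126667/17112) = √(21348893/17112) = √91330564254/8556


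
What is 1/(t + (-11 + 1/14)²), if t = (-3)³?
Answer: 196/18117 ≈ 0.010819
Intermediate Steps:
t = -27
1/(t + (-11 + 1/14)²) = 1/(-27 + (-11 + 1/14)²) = 1/(-27 + (-153/14)²) = 1/(-27 + 23409/196) = 1/(18117/196) = 196/18117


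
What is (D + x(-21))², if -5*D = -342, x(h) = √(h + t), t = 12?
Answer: 116739/25 + 2052*I/5 ≈ 4669.6 + 410.4*I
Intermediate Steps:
x(h) = √(12 + h) (x(h) = √(h + 12) = √(12 + h))
D = 342/5 (D = -⅕*(-342) = 342/5 ≈ 68.400)
(D + x(-21))² = (342/5 + √(12 - 21))² = (342/5 + √(-9))² = (342/5 + 3*I)²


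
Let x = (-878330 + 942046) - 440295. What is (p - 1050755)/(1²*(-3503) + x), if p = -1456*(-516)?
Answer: 299459/380082 ≈ 0.78788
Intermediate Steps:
p = 751296
x = -376579 (x = 63716 - 440295 = -376579)
(p - 1050755)/(1²*(-3503) + x) = (751296 - 1050755)/(1²*(-3503) - 376579) = -299459/(1*(-3503) - 376579) = -299459/(-3503 - 376579) = -299459/(-380082) = -299459*(-1/380082) = 299459/380082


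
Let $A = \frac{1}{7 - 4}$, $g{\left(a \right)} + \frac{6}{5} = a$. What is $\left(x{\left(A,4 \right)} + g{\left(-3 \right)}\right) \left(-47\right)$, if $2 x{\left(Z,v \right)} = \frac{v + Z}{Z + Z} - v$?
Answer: $\frac{2773}{20} \approx 138.65$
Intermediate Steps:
$g{\left(a \right)} = - \frac{6}{5} + a$
$A = \frac{1}{3} \approx 0.33333$
$x{\left(Z,v \right)} = - \frac{v}{2} + \frac{Z + v}{4 Z}$ ($x{\left(Z,v \right)} = \frac{\frac{v + Z}{Z + Z} - v}{2} = \frac{\frac{Z + v}{2 Z} - v}{2} = \frac{- v + \frac{Z + v}{2 Z}}{2} = - \frac{v}{2} + \frac{Z + v}{4 Z}$)
$\left(x{\left(A,4 \right)} + g{\left(-3 \right)}\right) \left(-47\right) = \left(\frac{\frac{1}{\frac{1}{3}} \left(4 - \frac{-1 + 2 \cdot 4}{3}\right)}{4} - \frac{21}{5}\right) \left(-47\right) = \left(\frac{1}{4} \cdot 3 \left(4 - \frac{-1 + 8}{3}\right) - \frac{21}{5}\right) \left(-47\right) = \left(\frac{1}{4} \cdot 3 \left(4 - \frac{1}{3} \cdot 7\right) - \frac{21}{5}\right) \left(-47\right) = \left(\frac{1}{4} \cdot 3 \left(4 - \frac{7}{3}\right) - \frac{21}{5}\right) \left(-47\right) = \left(\frac{1}{4} \cdot 3 \cdot \frac{5}{3} - \frac{21}{5}\right) \left(-47\right) = \left(\frac{5}{4} - \frac{21}{5}\right) \left(-47\right) = \left(- \frac{59}{20}\right) \left(-47\right) = \frac{2773}{20}$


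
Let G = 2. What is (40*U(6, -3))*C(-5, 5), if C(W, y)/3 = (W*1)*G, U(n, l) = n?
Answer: -7200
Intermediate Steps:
C(W, y) = 6*W (C(W, y) = 3*((W*1)*2) = 3*(W*2) = 3*(2*W) = 6*W)
(40*U(6, -3))*C(-5, 5) = (40*6)*(6*(-5)) = 240*(-30) = -7200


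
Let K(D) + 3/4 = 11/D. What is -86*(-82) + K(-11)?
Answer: 28201/4 ≈ 7050.3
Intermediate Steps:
K(D) = -3/4 + 11/D
-86*(-82) + K(-11) = -86*(-82) + (-3/4 + 11/(-11)) = 7052 + (-3/4 + 11*(-1/11)) = 7052 + (-3/4 - 1) = 7052 - 7/4 = 28201/4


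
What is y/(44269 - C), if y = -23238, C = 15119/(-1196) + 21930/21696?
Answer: -1932657984/3682731479 ≈ -0.52479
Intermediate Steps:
C = -967287/83168 (C = 15119*(-1/1196) + 21930*(1/21696) = -1163/92 + 3655/3616 = -967287/83168 ≈ -11.631)
y/(44269 - C) = -23238/(44269 - 1*(-967287/83168)) = -23238/(44269 + 967287/83168) = -23238/3682731479/83168 = -23238*83168/3682731479 = -1932657984/3682731479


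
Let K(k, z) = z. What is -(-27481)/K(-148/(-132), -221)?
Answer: -27481/221 ≈ -124.35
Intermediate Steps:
-(-27481)/K(-148/(-132), -221) = -(-27481)/(-221) = -(-27481)*(-1)/221 = -1*27481/221 = -27481/221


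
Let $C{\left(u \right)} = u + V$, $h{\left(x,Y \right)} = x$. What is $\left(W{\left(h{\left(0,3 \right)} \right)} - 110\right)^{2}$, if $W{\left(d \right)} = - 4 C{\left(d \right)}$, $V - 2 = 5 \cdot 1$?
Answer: $19044$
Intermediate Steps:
$V = 7$ ($V = 2 + 5 \cdot 1 = 2 + 5 = 7$)
$C{\left(u \right)} = 7 + u$ ($C{\left(u \right)} = u + 7 = 7 + u$)
$W{\left(d \right)} = -28 - 4 d$ ($W{\left(d \right)} = - 4 \left(7 + d\right) = -28 - 4 d$)
$\left(W{\left(h{\left(0,3 \right)} \right)} - 110\right)^{2} = \left(\left(-28 - 0\right) - 110\right)^{2} = \left(\left(-28 + 0\right) - 110\right)^{2} = \left(-28 - 110\right)^{2} = \left(-138\right)^{2} = 19044$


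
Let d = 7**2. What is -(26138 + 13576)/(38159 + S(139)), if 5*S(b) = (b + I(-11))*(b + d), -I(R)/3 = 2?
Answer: -66190/71933 ≈ -0.92016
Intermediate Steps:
I(R) = -6 (I(R) = -3*2 = -6)
d = 49
S(b) = (-6 + b)*(49 + b)/5 (S(b) = ((b - 6)*(b + 49))/5 = ((-6 + b)*(49 + b))/5 = (-6 + b)*(49 + b)/5)
-(26138 + 13576)/(38159 + S(139)) = -(26138 + 13576)/(38159 + (-294/5 + (1/5)*139**2 + (43/5)*139)) = -39714/(38159 + (-294/5 + (1/5)*19321 + 5977/5)) = -39714/(38159 + (-294/5 + 19321/5 + 5977/5)) = -39714/(38159 + 25004/5) = -39714/215799/5 = -39714*5/215799 = -1*66190/71933 = -66190/71933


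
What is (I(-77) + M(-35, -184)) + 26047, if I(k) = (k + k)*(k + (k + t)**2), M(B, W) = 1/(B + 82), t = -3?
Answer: -44541664/47 ≈ -9.4770e+5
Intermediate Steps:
M(B, W) = 1/(82 + B)
I(k) = 2*k*(k + (-3 + k)**2) (I(k) = (k + k)*(k + (k - 3)**2) = (2*k)*(k + (-3 + k)**2) = 2*k*(k + (-3 + k)**2))
(I(-77) + M(-35, -184)) + 26047 = (2*(-77)*(-77 + (-3 - 77)**2) + 1/(82 - 35)) + 26047 = (2*(-77)*(-77 + (-80)**2) + 1/47) + 26047 = (2*(-77)*(-77 + 6400) + 1/47) + 26047 = (2*(-77)*6323 + 1/47) + 26047 = (-973742 + 1/47) + 26047 = -45765873/47 + 26047 = -44541664/47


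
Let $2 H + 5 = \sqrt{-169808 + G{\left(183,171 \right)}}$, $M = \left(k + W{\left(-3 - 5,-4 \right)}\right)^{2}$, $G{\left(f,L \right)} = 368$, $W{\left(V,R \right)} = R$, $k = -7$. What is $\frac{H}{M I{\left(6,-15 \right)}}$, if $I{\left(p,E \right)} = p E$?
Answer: $\frac{1}{4356} - \frac{i \sqrt{10590}}{5445} \approx 0.00022957 - 0.0189 i$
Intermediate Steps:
$I{\left(p,E \right)} = E p$
$M = 121$ ($M = \left(-7 - 4\right)^{2} = \left(-11\right)^{2} = 121$)
$H = - \frac{5}{2} + 2 i \sqrt{10590}$ ($H = - \frac{5}{2} + \frac{\sqrt{-169808 + 368}}{2} = - \frac{5}{2} + \frac{\sqrt{-169440}}{2} = - \frac{5}{2} + \frac{4 i \sqrt{10590}}{2} = - \frac{5}{2} + 2 i \sqrt{10590} \approx -2.5 + 205.82 i$)
$\frac{H}{M I{\left(6,-15 \right)}} = \frac{- \frac{5}{2} + 2 i \sqrt{10590}}{121 \left(\left(-15\right) 6\right)} = \frac{- \frac{5}{2} + 2 i \sqrt{10590}}{121 \left(-90\right)} = \frac{- \frac{5}{2} + 2 i \sqrt{10590}}{-10890} = \left(- \frac{5}{2} + 2 i \sqrt{10590}\right) \left(- \frac{1}{10890}\right) = \frac{1}{4356} - \frac{i \sqrt{10590}}{5445}$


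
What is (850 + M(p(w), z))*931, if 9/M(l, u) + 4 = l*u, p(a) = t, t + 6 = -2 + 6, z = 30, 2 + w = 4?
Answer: 50638021/64 ≈ 7.9122e+5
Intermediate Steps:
w = 2 (w = -2 + 4 = 2)
t = -2 (t = -6 + (-2 + 6) = -6 + 4 = -2)
p(a) = -2
M(l, u) = 9/(-4 + l*u)
(850 + M(p(w), z))*931 = (850 + 9/(-4 - 2*30))*931 = (850 + 9/(-4 - 60))*931 = (850 + 9/(-64))*931 = (850 + 9*(-1/64))*931 = (850 - 9/64)*931 = (54391/64)*931 = 50638021/64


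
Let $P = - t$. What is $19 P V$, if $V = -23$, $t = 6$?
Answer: $2622$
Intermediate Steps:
$P = -6$ ($P = \left(-1\right) 6 = -6$)
$19 P V = 19 \left(-6\right) \left(-23\right) = \left(-114\right) \left(-23\right) = 2622$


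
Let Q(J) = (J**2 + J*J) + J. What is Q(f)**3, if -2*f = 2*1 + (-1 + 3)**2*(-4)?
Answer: 1157625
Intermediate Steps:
f = 7 (f = -(2*1 + (-1 + 3)**2*(-4))/2 = -(2 + 2**2*(-4))/2 = -(2 + 4*(-4))/2 = -(2 - 16)/2 = -1/2*(-14) = 7)
Q(J) = J + 2*J**2 (Q(J) = (J**2 + J**2) + J = 2*J**2 + J = J + 2*J**2)
Q(f)**3 = (7*(1 + 2*7))**3 = (7*(1 + 14))**3 = (7*15)**3 = 105**3 = 1157625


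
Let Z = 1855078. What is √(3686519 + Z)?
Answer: 3*√615733 ≈ 2354.1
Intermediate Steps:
√(3686519 + Z) = √(3686519 + 1855078) = √5541597 = 3*√615733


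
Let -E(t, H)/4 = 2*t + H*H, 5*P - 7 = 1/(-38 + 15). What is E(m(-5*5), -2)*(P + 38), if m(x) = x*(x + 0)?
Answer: -4544496/23 ≈ -1.9759e+5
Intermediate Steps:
P = 32/23 (P = 7/5 + 1/(5*(-38 + 15)) = 7/5 + (1/5)/(-23) = 7/5 + (1/5)*(-1/23) = 7/5 - 1/115 = 32/23 ≈ 1.3913)
m(x) = x**2 (m(x) = x*x = x**2)
E(t, H) = -8*t - 4*H**2 (E(t, H) = -4*(2*t + H*H) = -4*(2*t + H**2) = -4*(H**2 + 2*t) = -8*t - 4*H**2)
E(m(-5*5), -2)*(P + 38) = (-8*(-5*5)**2 - 4*(-2)**2)*(32/23 + 38) = (-8*(-25)**2 - 4*4)*(906/23) = (-8*625 - 16)*(906/23) = (-5000 - 16)*(906/23) = -5016*906/23 = -4544496/23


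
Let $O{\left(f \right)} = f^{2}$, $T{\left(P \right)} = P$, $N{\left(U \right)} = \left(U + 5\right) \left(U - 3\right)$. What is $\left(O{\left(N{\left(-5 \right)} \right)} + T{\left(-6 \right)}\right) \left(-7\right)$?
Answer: $42$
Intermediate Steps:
$N{\left(U \right)} = \left(-3 + U\right) \left(5 + U\right)$ ($N{\left(U \right)} = \left(5 + U\right) \left(-3 + U\right) = \left(-3 + U\right) \left(5 + U\right)$)
$\left(O{\left(N{\left(-5 \right)} \right)} + T{\left(-6 \right)}\right) \left(-7\right) = \left(\left(-15 + \left(-5\right)^{2} + 2 \left(-5\right)\right)^{2} - 6\right) \left(-7\right) = \left(\left(-15 + 25 - 10\right)^{2} - 6\right) \left(-7\right) = \left(0^{2} - 6\right) \left(-7\right) = \left(0 - 6\right) \left(-7\right) = \left(-6\right) \left(-7\right) = 42$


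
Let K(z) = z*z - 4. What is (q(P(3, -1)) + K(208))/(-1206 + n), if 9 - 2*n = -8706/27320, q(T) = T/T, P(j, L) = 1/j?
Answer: -1181890520/32820627 ≈ -36.011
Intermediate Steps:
q(T) = 1
K(z) = -4 + z**2 (K(z) = z**2 - 4 = -4 + z**2)
n = 127293/27320 (n = 9/2 - (-4353)/27320 = 9/2 - 1/2*(-4353/13660) = 9/2 + 4353/27320 = 127293/27320 ≈ 4.6593)
(q(P(3, -1)) + K(208))/(-1206 + n) = (1 + (-4 + 208**2))/(-1206 + 127293/27320) = (1 + (-4 + 43264))/(-32820627/27320) = (1 + 43260)*(-27320/32820627) = 43261*(-27320/32820627) = -1181890520/32820627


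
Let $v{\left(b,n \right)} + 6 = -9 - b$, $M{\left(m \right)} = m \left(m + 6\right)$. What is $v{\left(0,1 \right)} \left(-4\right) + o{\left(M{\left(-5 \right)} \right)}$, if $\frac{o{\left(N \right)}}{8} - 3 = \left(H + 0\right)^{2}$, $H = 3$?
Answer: $156$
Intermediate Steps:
$M{\left(m \right)} = m \left(6 + m\right)$
$o{\left(N \right)} = 96$ ($o{\left(N \right)} = 24 + 8 \left(3 + 0\right)^{2} = 24 + 8 \cdot 3^{2} = 24 + 8 \cdot 9 = 24 + 72 = 96$)
$v{\left(b,n \right)} = -15 - b$ ($v{\left(b,n \right)} = -6 - \left(9 + b\right) = -15 - b$)
$v{\left(0,1 \right)} \left(-4\right) + o{\left(M{\left(-5 \right)} \right)} = \left(-15 - 0\right) \left(-4\right) + 96 = \left(-15 + 0\right) \left(-4\right) + 96 = \left(-15\right) \left(-4\right) + 96 = 60 + 96 = 156$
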